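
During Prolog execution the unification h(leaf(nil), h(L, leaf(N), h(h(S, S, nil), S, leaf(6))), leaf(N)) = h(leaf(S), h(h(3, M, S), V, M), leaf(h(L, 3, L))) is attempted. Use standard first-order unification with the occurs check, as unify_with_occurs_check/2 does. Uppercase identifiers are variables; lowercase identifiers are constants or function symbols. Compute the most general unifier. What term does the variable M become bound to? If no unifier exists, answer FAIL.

h(h(nil, nil, nil), nil, leaf(6))

Decompose h/3: leaf(nil) = leaf(S),  h(L, leaf(N), h(h(S, S, nil), S, leaf(6))) = h(h(3, M, S), V, M),  leaf(N) = leaf(h(L, 3, L)).
Decompose leaf/1: nil = S.
Bind S := nil; substituting into the one remaining equation that mentions S gives: h(L, leaf(N), h(h(nil, nil, nil), nil, leaf(6))) = h(h(3, M, nil), V, M).
Decompose h/3: L = h(3, M, nil),  leaf(N) = V,  h(h(nil, nil, nil), nil, leaf(6)) = M.
Bind L := h(3, M, nil); substituting into the one remaining equation that mentions L gives: leaf(N) = leaf(h(h(3, M, nil), 3, h(3, M, nil))).
Bind V := leaf(N); no other remaining equation mentions V.
Bind M := h(h(nil, nil, nil), nil, leaf(6)); substituting into the remaining equation gives: leaf(N) = leaf(h(h(3, h(h(nil, nil, nil), nil, leaf(6)), nil), 3, h(3, h(h(nil, nil, nil), nil, leaf(6)), nil))). Substituting into the earlier binding gives L := h(3, h(h(nil, nil, nil), nil, leaf(6)), nil).
Decompose leaf/1: N = h(h(3, h(h(nil, nil, nil), nil, leaf(6)), nil), 3, h(3, h(h(nil, nil, nil), nil, leaf(6)), nil)).
Bind N := h(h(3, h(h(nil, nil, nil), nil, leaf(6)), nil), 3, h(3, h(h(nil, nil, nil), nil, leaf(6)), nil)). Substituting into the earlier binding gives V := leaf(h(h(3, h(h(nil, nil, nil), nil, leaf(6)), nil), 3, h(3, h(h(nil, nil, nil), nil, leaf(6)), nil))).
MGU = { S -> nil, L -> h(3, h(h(nil, nil, nil), nil, leaf(6)), nil), V -> leaf(h(h(3, h(h(nil, nil, nil), nil, leaf(6)), nil), 3, h(3, h(h(nil, nil, nil), nil, leaf(6)), nil))), M -> h(h(nil, nil, nil), nil, leaf(6)), N -> h(h(3, h(h(nil, nil, nil), nil, leaf(6)), nil), 3, h(3, h(h(nil, nil, nil), nil, leaf(6)), nil)) }, so M -> h(h(nil, nil, nil), nil, leaf(6)).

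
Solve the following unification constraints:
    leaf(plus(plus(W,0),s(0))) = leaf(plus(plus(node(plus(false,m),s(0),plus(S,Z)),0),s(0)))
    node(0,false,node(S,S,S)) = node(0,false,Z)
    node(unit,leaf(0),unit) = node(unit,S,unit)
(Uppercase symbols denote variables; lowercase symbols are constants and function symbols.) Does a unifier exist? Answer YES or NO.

YES

Decompose leaf/1: plus(plus(W,0),s(0)) = plus(plus(node(plus(false,m),s(0),plus(S,Z)),0),s(0)).
Decompose plus/2: plus(W,0) = plus(node(plus(false,m),s(0),plus(S,Z)),0),  s(0) = s(0).
Decompose plus/2: W = node(plus(false,m),s(0),plus(S,Z)),  0 = 0.
Bind W := node(plus(false,m),s(0),plus(S,Z)); no other remaining equation mentions W.
Delete trivial equation 0 = 0.
Delete trivial equation s(0) = s(0).
Decompose node/3: 0 = 0,  false = false,  node(S,S,S) = Z.
Delete trivial equation 0 = 0.
Delete trivial equation false = false.
Bind Z := node(S,S,S); no other remaining equation mentions Z. Substituting into the earlier binding gives W := node(plus(false,m),s(0),plus(S,node(S,S,S))).
Decompose node/3: unit = unit,  leaf(0) = S,  unit = unit.
Delete trivial equation unit = unit.
Bind S := leaf(0); no other remaining equation mentions S. Substituting into the earlier bindings gives W := node(plus(false,m),s(0),plus(leaf(0),node(leaf(0),leaf(0),leaf(0)))), Z := node(leaf(0),leaf(0),leaf(0)).
Delete trivial equation unit = unit.
No equations remain and no clash or occurs-check failure arose, so a unifier exists.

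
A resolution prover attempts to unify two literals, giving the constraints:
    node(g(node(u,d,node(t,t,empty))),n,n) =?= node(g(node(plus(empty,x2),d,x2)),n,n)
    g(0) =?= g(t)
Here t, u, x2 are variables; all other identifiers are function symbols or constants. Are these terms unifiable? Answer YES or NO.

YES

Decompose node/3: g(node(u,d,node(t,t,empty))) =?= g(node(plus(empty,x2),d,x2)),  n =?= n,  n =?= n.
Decompose g/1: node(u,d,node(t,t,empty)) =?= node(plus(empty,x2),d,x2).
Decompose node/3: u =?= plus(empty,x2),  d =?= d,  node(t,t,empty) =?= x2.
Bind u := plus(empty,x2); no other remaining equation mentions u.
Delete trivial equation d =?= d.
Bind x2 := node(t,t,empty); no other remaining equation mentions x2. Substituting into the earlier binding gives u := plus(empty,node(t,t,empty)).
Delete trivial equation n =?= n.
Delete trivial equation n =?= n.
Decompose g/1: 0 =?= t.
Bind t := 0. Substituting into the earlier bindings gives u := plus(empty,node(0,0,empty)), x2 := node(0,0,empty).
No equations remain and no clash or occurs-check failure arose, so a unifier exists.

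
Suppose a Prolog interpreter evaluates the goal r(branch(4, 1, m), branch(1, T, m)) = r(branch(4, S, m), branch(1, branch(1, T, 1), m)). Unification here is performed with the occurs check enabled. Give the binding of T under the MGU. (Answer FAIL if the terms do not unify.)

Decompose r/2: branch(4, 1, m) = branch(4, S, m),  branch(1, T, m) = branch(1, branch(1, T, 1), m).
Decompose branch/3: 4 = 4,  1 = S,  m = m.
Delete trivial equation 4 = 4.
Bind S := 1; no other remaining equation mentions S.
Delete trivial equation m = m.
Decompose branch/3: 1 = 1,  T = branch(1, T, 1),  m = m.
Delete trivial equation 1 = 1.
Occurs check fails: T occurs in branch(1, T, 1); the equation T = branch(1, T, 1) has no finite solution.

FAIL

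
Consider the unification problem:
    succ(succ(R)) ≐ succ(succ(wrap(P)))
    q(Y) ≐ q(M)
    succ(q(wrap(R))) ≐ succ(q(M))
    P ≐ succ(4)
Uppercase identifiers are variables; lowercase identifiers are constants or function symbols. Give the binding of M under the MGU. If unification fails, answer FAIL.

Decompose succ/1: succ(R) ≐ succ(wrap(P)).
Decompose succ/1: R ≐ wrap(P).
Bind R := wrap(P); substituting into the one remaining equation that mentions R gives: succ(q(wrap(wrap(P)))) ≐ succ(q(M)).
Decompose q/1: Y ≐ M.
Bind Y := M; no other remaining equation mentions Y.
Decompose succ/1: q(wrap(wrap(P))) ≐ q(M).
Decompose q/1: wrap(wrap(P)) ≐ M.
Bind M := wrap(wrap(P)); no other remaining equation mentions M. Substituting into the earlier binding gives Y := wrap(wrap(P)).
Bind P := succ(4). Substituting into the earlier bindings gives R := wrap(succ(4)), Y := wrap(wrap(succ(4))), M := wrap(wrap(succ(4))).
MGU = { R := wrap(succ(4)), Y := wrap(wrap(succ(4))), M := wrap(wrap(succ(4))), P := succ(4) }, so M := wrap(wrap(succ(4))).

wrap(wrap(succ(4)))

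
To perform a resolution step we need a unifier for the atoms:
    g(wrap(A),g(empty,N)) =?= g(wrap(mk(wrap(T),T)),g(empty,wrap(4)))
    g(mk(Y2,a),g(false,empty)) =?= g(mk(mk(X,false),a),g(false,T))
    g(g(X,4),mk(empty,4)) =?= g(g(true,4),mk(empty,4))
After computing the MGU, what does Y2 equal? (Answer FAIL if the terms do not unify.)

mk(true,false)

Decompose g/2: wrap(A) =?= wrap(mk(wrap(T),T)),  g(empty,N) =?= g(empty,wrap(4)).
Decompose wrap/1: A =?= mk(wrap(T),T).
Bind A := mk(wrap(T),T); no other remaining equation mentions A.
Decompose g/2: empty =?= empty,  N =?= wrap(4).
Delete trivial equation empty =?= empty.
Bind N := wrap(4); no other remaining equation mentions N.
Decompose g/2: mk(Y2,a) =?= mk(mk(X,false),a),  g(false,empty) =?= g(false,T).
Decompose mk/2: Y2 =?= mk(X,false),  a =?= a.
Bind Y2 := mk(X,false); no other remaining equation mentions Y2.
Delete trivial equation a =?= a.
Decompose g/2: false =?= false,  empty =?= T.
Delete trivial equation false =?= false.
Bind T := empty; no other remaining equation mentions T. Substituting into the earlier binding gives A := mk(wrap(empty),empty).
Decompose g/2: g(X,4) =?= g(true,4),  mk(empty,4) =?= mk(empty,4).
Decompose g/2: X =?= true,  4 =?= 4.
Bind X := true; no other remaining equation mentions X. Substituting into the earlier binding gives Y2 := mk(true,false).
Delete trivial equation 4 =?= 4.
Delete trivial equation mk(empty,4) =?= mk(empty,4).
MGU = { A -> mk(wrap(empty),empty), N -> wrap(4), Y2 -> mk(true,false), T -> empty, X -> true }, so Y2 -> mk(true,false).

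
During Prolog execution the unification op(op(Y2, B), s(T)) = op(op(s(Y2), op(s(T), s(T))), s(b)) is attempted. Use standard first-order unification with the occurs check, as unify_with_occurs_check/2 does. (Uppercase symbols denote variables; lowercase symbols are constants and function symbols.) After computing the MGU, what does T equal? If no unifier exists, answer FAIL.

Decompose op/2: op(Y2, B) = op(s(Y2), op(s(T), s(T))),  s(T) = s(b).
Decompose op/2: Y2 = s(Y2),  B = op(s(T), s(T)).
Occurs check fails: Y2 occurs in s(Y2); the equation Y2 = s(Y2) has no finite solution.

FAIL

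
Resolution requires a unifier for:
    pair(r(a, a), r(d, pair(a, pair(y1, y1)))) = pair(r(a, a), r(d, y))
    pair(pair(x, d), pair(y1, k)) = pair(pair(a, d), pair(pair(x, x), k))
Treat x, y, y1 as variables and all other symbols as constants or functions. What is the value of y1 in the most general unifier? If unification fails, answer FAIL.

Decompose pair/2: r(a, a) = r(a, a),  r(d, pair(a, pair(y1, y1))) = r(d, y).
Delete trivial equation r(a, a) = r(a, a).
Decompose r/2: d = d,  pair(a, pair(y1, y1)) = y.
Delete trivial equation d = d.
Bind y := pair(a, pair(y1, y1)); no other remaining equation mentions y.
Decompose pair/2: pair(x, d) = pair(a, d),  pair(y1, k) = pair(pair(x, x), k).
Decompose pair/2: x = a,  d = d.
Bind x := a; substituting into the one remaining equation that mentions x gives: pair(y1, k) = pair(pair(a, a), k).
Delete trivial equation d = d.
Decompose pair/2: y1 = pair(a, a),  k = k.
Bind y1 := pair(a, a); no other remaining equation mentions y1. Substituting into the earlier binding gives y := pair(a, pair(pair(a, a), pair(a, a))).
Delete trivial equation k = k.
MGU = { y := pair(a, pair(pair(a, a), pair(a, a))), x := a, y1 := pair(a, a) }, so y1 := pair(a, a).

pair(a, a)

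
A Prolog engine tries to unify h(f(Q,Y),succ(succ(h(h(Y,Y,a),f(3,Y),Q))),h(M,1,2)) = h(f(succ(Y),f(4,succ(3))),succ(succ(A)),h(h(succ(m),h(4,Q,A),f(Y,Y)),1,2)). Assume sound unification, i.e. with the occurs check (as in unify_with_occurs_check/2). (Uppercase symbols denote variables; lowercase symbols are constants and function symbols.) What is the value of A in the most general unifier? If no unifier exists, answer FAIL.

h(h(f(4,succ(3)),f(4,succ(3)),a),f(3,f(4,succ(3))),succ(f(4,succ(3))))

Decompose h/3: f(Q,Y) = f(succ(Y),f(4,succ(3))),  succ(succ(h(h(Y,Y,a),f(3,Y),Q))) = succ(succ(A)),  h(M,1,2) = h(h(succ(m),h(4,Q,A),f(Y,Y)),1,2).
Decompose f/2: Q = succ(Y),  Y = f(4,succ(3)).
Bind Q := succ(Y); substituting into the 2 remaining equations that mention Q gives: succ(succ(h(h(Y,Y,a),f(3,Y),succ(Y)))) = succ(succ(A)),  h(M,1,2) = h(h(succ(m),h(4,succ(Y),A),f(Y,Y)),1,2).
Bind Y := f(4,succ(3)); substituting into the remaining equations gives: succ(succ(h(h(f(4,succ(3)),f(4,succ(3)),a),f(3,f(4,succ(3))),succ(f(4,succ(3)))))) = succ(succ(A)),  h(M,1,2) = h(h(succ(m),h(4,succ(f(4,succ(3))),A),f(f(4,succ(3)),f(4,succ(3)))),1,2). Substituting into the earlier binding gives Q := succ(f(4,succ(3))).
Decompose succ/1: succ(h(h(f(4,succ(3)),f(4,succ(3)),a),f(3,f(4,succ(3))),succ(f(4,succ(3))))) = succ(A).
Decompose succ/1: h(h(f(4,succ(3)),f(4,succ(3)),a),f(3,f(4,succ(3))),succ(f(4,succ(3)))) = A.
Bind A := h(h(f(4,succ(3)),f(4,succ(3)),a),f(3,f(4,succ(3))),succ(f(4,succ(3)))); substituting into the remaining equation gives: h(M,1,2) = h(h(succ(m),h(4,succ(f(4,succ(3))),h(h(f(4,succ(3)),f(4,succ(3)),a),f(3,f(4,succ(3))),succ(f(4,succ(3))))),f(f(4,succ(3)),f(4,succ(3)))),1,2).
Decompose h/3: M = h(succ(m),h(4,succ(f(4,succ(3))),h(h(f(4,succ(3)),f(4,succ(3)),a),f(3,f(4,succ(3))),succ(f(4,succ(3))))),f(f(4,succ(3)),f(4,succ(3)))),  1 = 1,  2 = 2.
Bind M := h(succ(m),h(4,succ(f(4,succ(3))),h(h(f(4,succ(3)),f(4,succ(3)),a),f(3,f(4,succ(3))),succ(f(4,succ(3))))),f(f(4,succ(3)),f(4,succ(3)))); no other remaining equation mentions M.
Delete trivial equation 1 = 1.
Delete trivial equation 2 = 2.
MGU = { Q ↦ succ(f(4,succ(3))), Y ↦ f(4,succ(3)), A ↦ h(h(f(4,succ(3)),f(4,succ(3)),a),f(3,f(4,succ(3))),succ(f(4,succ(3)))), M ↦ h(succ(m),h(4,succ(f(4,succ(3))),h(h(f(4,succ(3)),f(4,succ(3)),a),f(3,f(4,succ(3))),succ(f(4,succ(3))))),f(f(4,succ(3)),f(4,succ(3)))) }, so A ↦ h(h(f(4,succ(3)),f(4,succ(3)),a),f(3,f(4,succ(3))),succ(f(4,succ(3)))).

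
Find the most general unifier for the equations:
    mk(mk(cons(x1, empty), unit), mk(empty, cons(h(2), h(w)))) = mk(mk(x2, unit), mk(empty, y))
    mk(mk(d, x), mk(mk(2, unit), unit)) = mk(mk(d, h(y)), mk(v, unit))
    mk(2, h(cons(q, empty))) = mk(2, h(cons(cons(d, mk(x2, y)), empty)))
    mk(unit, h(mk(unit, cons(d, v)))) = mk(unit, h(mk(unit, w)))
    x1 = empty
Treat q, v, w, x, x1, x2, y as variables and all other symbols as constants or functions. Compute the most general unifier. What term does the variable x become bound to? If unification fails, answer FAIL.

Decompose mk/2: mk(cons(x1, empty), unit) = mk(x2, unit),  mk(empty, cons(h(2), h(w))) = mk(empty, y).
Decompose mk/2: cons(x1, empty) = x2,  unit = unit.
Bind x2 := cons(x1, empty); substituting into the one remaining equation that mentions x2 gives: mk(2, h(cons(q, empty))) = mk(2, h(cons(cons(d, mk(cons(x1, empty), y)), empty))).
Delete trivial equation unit = unit.
Decompose mk/2: empty = empty,  cons(h(2), h(w)) = y.
Delete trivial equation empty = empty.
Bind y := cons(h(2), h(w)); substituting into the 2 remaining equations that mention y gives: mk(mk(d, x), mk(mk(2, unit), unit)) = mk(mk(d, h(cons(h(2), h(w)))), mk(v, unit)),  mk(2, h(cons(q, empty))) = mk(2, h(cons(cons(d, mk(cons(x1, empty), cons(h(2), h(w)))), empty))).
Decompose mk/2: mk(d, x) = mk(d, h(cons(h(2), h(w)))),  mk(mk(2, unit), unit) = mk(v, unit).
Decompose mk/2: d = d,  x = h(cons(h(2), h(w))).
Delete trivial equation d = d.
Bind x := h(cons(h(2), h(w))); no other remaining equation mentions x.
Decompose mk/2: mk(2, unit) = v,  unit = unit.
Bind v := mk(2, unit); substituting into the one remaining equation that mentions v gives: mk(unit, h(mk(unit, cons(d, mk(2, unit))))) = mk(unit, h(mk(unit, w))).
Delete trivial equation unit = unit.
Decompose mk/2: 2 = 2,  h(cons(q, empty)) = h(cons(cons(d, mk(cons(x1, empty), cons(h(2), h(w)))), empty)).
Delete trivial equation 2 = 2.
Decompose h/1: cons(q, empty) = cons(cons(d, mk(cons(x1, empty), cons(h(2), h(w)))), empty).
Decompose cons/2: q = cons(d, mk(cons(x1, empty), cons(h(2), h(w)))),  empty = empty.
Bind q := cons(d, mk(cons(x1, empty), cons(h(2), h(w)))); no other remaining equation mentions q.
Delete trivial equation empty = empty.
Decompose mk/2: unit = unit,  h(mk(unit, cons(d, mk(2, unit)))) = h(mk(unit, w)).
Delete trivial equation unit = unit.
Decompose h/1: mk(unit, cons(d, mk(2, unit))) = mk(unit, w).
Decompose mk/2: unit = unit,  cons(d, mk(2, unit)) = w.
Delete trivial equation unit = unit.
Bind w := cons(d, mk(2, unit)); no other remaining equation mentions w. Substituting into the earlier bindings gives y := cons(h(2), h(cons(d, mk(2, unit)))), x := h(cons(h(2), h(cons(d, mk(2, unit))))), q := cons(d, mk(cons(x1, empty), cons(h(2), h(cons(d, mk(2, unit)))))).
Bind x1 := empty. Substituting into the earlier bindings gives x2 := cons(empty, empty), q := cons(d, mk(cons(empty, empty), cons(h(2), h(cons(d, mk(2, unit)))))).
MGU = { x2 ↦ cons(empty, empty), y ↦ cons(h(2), h(cons(d, mk(2, unit)))), x ↦ h(cons(h(2), h(cons(d, mk(2, unit))))), v ↦ mk(2, unit), q ↦ cons(d, mk(cons(empty, empty), cons(h(2), h(cons(d, mk(2, unit)))))), w ↦ cons(d, mk(2, unit)), x1 ↦ empty }, so x ↦ h(cons(h(2), h(cons(d, mk(2, unit))))).

h(cons(h(2), h(cons(d, mk(2, unit)))))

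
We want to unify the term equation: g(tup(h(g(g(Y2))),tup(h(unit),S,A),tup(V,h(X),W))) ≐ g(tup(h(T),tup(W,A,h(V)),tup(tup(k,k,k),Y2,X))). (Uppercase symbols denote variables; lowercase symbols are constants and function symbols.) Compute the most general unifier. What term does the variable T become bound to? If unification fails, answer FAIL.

g(g(h(h(unit))))

Decompose g/1: tup(h(g(g(Y2))),tup(h(unit),S,A),tup(V,h(X),W)) ≐ tup(h(T),tup(W,A,h(V)),tup(tup(k,k,k),Y2,X)).
Decompose tup/3: h(g(g(Y2))) ≐ h(T),  tup(h(unit),S,A) ≐ tup(W,A,h(V)),  tup(V,h(X),W) ≐ tup(tup(k,k,k),Y2,X).
Decompose h/1: g(g(Y2)) ≐ T.
Bind T := g(g(Y2)); no other remaining equation mentions T.
Decompose tup/3: h(unit) ≐ W,  S ≐ A,  A ≐ h(V).
Bind W := h(unit); substituting into the one remaining equation that mentions W gives: tup(V,h(X),h(unit)) ≐ tup(tup(k,k,k),Y2,X).
Bind S := A; no other remaining equation mentions S.
Bind A := h(V); no other remaining equation mentions A. Substituting into the earlier binding gives S := h(V).
Decompose tup/3: V ≐ tup(k,k,k),  h(X) ≐ Y2,  h(unit) ≐ X.
Bind V := tup(k,k,k); no other remaining equation mentions V. Substituting into the earlier bindings gives S := h(tup(k,k,k)), A := h(tup(k,k,k)).
Bind Y2 := h(X); no other remaining equation mentions Y2. Substituting into the earlier binding gives T := g(g(h(X))).
Bind X := h(unit). Substituting into the earlier bindings gives T := g(g(h(h(unit)))), Y2 := h(h(unit)).
MGU = { T -> g(g(h(h(unit)))), W -> h(unit), S -> h(tup(k,k,k)), A -> h(tup(k,k,k)), V -> tup(k,k,k), Y2 -> h(h(unit)), X -> h(unit) }, so T -> g(g(h(h(unit)))).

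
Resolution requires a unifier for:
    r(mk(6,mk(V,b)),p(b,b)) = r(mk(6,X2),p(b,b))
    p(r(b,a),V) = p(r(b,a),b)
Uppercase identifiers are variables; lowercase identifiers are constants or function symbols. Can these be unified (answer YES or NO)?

Decompose r/2: mk(6,mk(V,b)) = mk(6,X2),  p(b,b) = p(b,b).
Decompose mk/2: 6 = 6,  mk(V,b) = X2.
Delete trivial equation 6 = 6.
Bind X2 := mk(V,b); no other remaining equation mentions X2.
Delete trivial equation p(b,b) = p(b,b).
Decompose p/2: r(b,a) = r(b,a),  V = b.
Delete trivial equation r(b,a) = r(b,a).
Bind V := b. Substituting into the earlier binding gives X2 := mk(b,b).
No equations remain and no clash or occurs-check failure arose, so a unifier exists.

YES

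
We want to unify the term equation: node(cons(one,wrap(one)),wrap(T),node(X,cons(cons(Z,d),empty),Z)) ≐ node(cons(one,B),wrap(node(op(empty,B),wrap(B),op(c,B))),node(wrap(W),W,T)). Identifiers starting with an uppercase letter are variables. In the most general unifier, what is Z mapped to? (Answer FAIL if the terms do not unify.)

Decompose node/3: cons(one,wrap(one)) ≐ cons(one,B),  wrap(T) ≐ wrap(node(op(empty,B),wrap(B),op(c,B))),  node(X,cons(cons(Z,d),empty),Z) ≐ node(wrap(W),W,T).
Decompose cons/2: one ≐ one,  wrap(one) ≐ B.
Delete trivial equation one ≐ one.
Bind B := wrap(one); substituting into the one remaining equation that mentions B gives: wrap(T) ≐ wrap(node(op(empty,wrap(one)),wrap(wrap(one)),op(c,wrap(one)))).
Decompose wrap/1: T ≐ node(op(empty,wrap(one)),wrap(wrap(one)),op(c,wrap(one))).
Bind T := node(op(empty,wrap(one)),wrap(wrap(one)),op(c,wrap(one))); substituting into the remaining equation gives: node(X,cons(cons(Z,d),empty),Z) ≐ node(wrap(W),W,node(op(empty,wrap(one)),wrap(wrap(one)),op(c,wrap(one)))).
Decompose node/3: X ≐ wrap(W),  cons(cons(Z,d),empty) ≐ W,  Z ≐ node(op(empty,wrap(one)),wrap(wrap(one)),op(c,wrap(one))).
Bind X := wrap(W); no other remaining equation mentions X.
Bind W := cons(cons(Z,d),empty); no other remaining equation mentions W. Substituting into the earlier binding gives X := wrap(cons(cons(Z,d),empty)).
Bind Z := node(op(empty,wrap(one)),wrap(wrap(one)),op(c,wrap(one))). Substituting into the earlier bindings gives X := wrap(cons(cons(node(op(empty,wrap(one)),wrap(wrap(one)),op(c,wrap(one))),d),empty)), W := cons(cons(node(op(empty,wrap(one)),wrap(wrap(one)),op(c,wrap(one))),d),empty).
MGU = { B := wrap(one), T := node(op(empty,wrap(one)),wrap(wrap(one)),op(c,wrap(one))), X := wrap(cons(cons(node(op(empty,wrap(one)),wrap(wrap(one)),op(c,wrap(one))),d),empty)), W := cons(cons(node(op(empty,wrap(one)),wrap(wrap(one)),op(c,wrap(one))),d),empty), Z := node(op(empty,wrap(one)),wrap(wrap(one)),op(c,wrap(one))) }, so Z := node(op(empty,wrap(one)),wrap(wrap(one)),op(c,wrap(one))).

node(op(empty,wrap(one)),wrap(wrap(one)),op(c,wrap(one)))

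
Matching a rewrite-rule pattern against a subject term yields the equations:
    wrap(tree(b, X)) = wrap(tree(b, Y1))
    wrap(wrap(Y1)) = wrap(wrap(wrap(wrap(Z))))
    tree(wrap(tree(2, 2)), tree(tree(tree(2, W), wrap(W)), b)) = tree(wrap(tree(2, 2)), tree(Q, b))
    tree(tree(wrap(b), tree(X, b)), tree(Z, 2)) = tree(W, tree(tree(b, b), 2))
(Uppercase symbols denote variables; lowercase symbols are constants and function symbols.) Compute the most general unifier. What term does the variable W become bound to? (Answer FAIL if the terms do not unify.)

Decompose wrap/1: tree(b, X) = tree(b, Y1).
Decompose tree/2: b = b,  X = Y1.
Delete trivial equation b = b.
Bind X := Y1; substituting into the one remaining equation that mentions X gives: tree(tree(wrap(b), tree(Y1, b)), tree(Z, 2)) = tree(W, tree(tree(b, b), 2)).
Decompose wrap/1: wrap(Y1) = wrap(wrap(wrap(Z))).
Decompose wrap/1: Y1 = wrap(wrap(Z)).
Bind Y1 := wrap(wrap(Z)); substituting into the one remaining equation that mentions Y1 gives: tree(tree(wrap(b), tree(wrap(wrap(Z)), b)), tree(Z, 2)) = tree(W, tree(tree(b, b), 2)). Substituting into the earlier binding gives X := wrap(wrap(Z)).
Decompose tree/2: wrap(tree(2, 2)) = wrap(tree(2, 2)),  tree(tree(tree(2, W), wrap(W)), b) = tree(Q, b).
Delete trivial equation wrap(tree(2, 2)) = wrap(tree(2, 2)).
Decompose tree/2: tree(tree(2, W), wrap(W)) = Q,  b = b.
Bind Q := tree(tree(2, W), wrap(W)); no other remaining equation mentions Q.
Delete trivial equation b = b.
Decompose tree/2: tree(wrap(b), tree(wrap(wrap(Z)), b)) = W,  tree(Z, 2) = tree(tree(b, b), 2).
Bind W := tree(wrap(b), tree(wrap(wrap(Z)), b)); no other remaining equation mentions W. Substituting into the earlier binding gives Q := tree(tree(2, tree(wrap(b), tree(wrap(wrap(Z)), b))), wrap(tree(wrap(b), tree(wrap(wrap(Z)), b)))).
Decompose tree/2: Z = tree(b, b),  2 = 2.
Bind Z := tree(b, b); no other remaining equation mentions Z. Substituting into the earlier bindings gives X := wrap(wrap(tree(b, b))), Y1 := wrap(wrap(tree(b, b))), Q := tree(tree(2, tree(wrap(b), tree(wrap(wrap(tree(b, b))), b))), wrap(tree(wrap(b), tree(wrap(wrap(tree(b, b))), b)))), W := tree(wrap(b), tree(wrap(wrap(tree(b, b))), b)).
Delete trivial equation 2 = 2.
MGU = { X := wrap(wrap(tree(b, b))), Y1 := wrap(wrap(tree(b, b))), Q := tree(tree(2, tree(wrap(b), tree(wrap(wrap(tree(b, b))), b))), wrap(tree(wrap(b), tree(wrap(wrap(tree(b, b))), b)))), W := tree(wrap(b), tree(wrap(wrap(tree(b, b))), b)), Z := tree(b, b) }, so W := tree(wrap(b), tree(wrap(wrap(tree(b, b))), b)).

tree(wrap(b), tree(wrap(wrap(tree(b, b))), b))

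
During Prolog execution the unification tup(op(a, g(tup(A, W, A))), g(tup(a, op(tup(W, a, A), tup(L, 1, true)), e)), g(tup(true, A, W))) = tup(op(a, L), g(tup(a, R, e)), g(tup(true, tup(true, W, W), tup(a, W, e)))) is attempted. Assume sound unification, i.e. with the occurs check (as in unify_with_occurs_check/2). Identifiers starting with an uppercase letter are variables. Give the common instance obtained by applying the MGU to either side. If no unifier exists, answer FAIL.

FAIL

Decompose tup/3: op(a, g(tup(A, W, A))) = op(a, L),  g(tup(a, op(tup(W, a, A), tup(L, 1, true)), e)) = g(tup(a, R, e)),  g(tup(true, A, W)) = g(tup(true, tup(true, W, W), tup(a, W, e))).
Decompose op/2: a = a,  g(tup(A, W, A)) = L.
Delete trivial equation a = a.
Bind L := g(tup(A, W, A)); substituting into the one remaining equation that mentions L gives: g(tup(a, op(tup(W, a, A), tup(g(tup(A, W, A)), 1, true)), e)) = g(tup(a, R, e)).
Decompose g/1: tup(a, op(tup(W, a, A), tup(g(tup(A, W, A)), 1, true)), e) = tup(a, R, e).
Decompose tup/3: a = a,  op(tup(W, a, A), tup(g(tup(A, W, A)), 1, true)) = R,  e = e.
Delete trivial equation a = a.
Bind R := op(tup(W, a, A), tup(g(tup(A, W, A)), 1, true)); no other remaining equation mentions R.
Delete trivial equation e = e.
Decompose g/1: tup(true, A, W) = tup(true, tup(true, W, W), tup(a, W, e)).
Decompose tup/3: true = true,  A = tup(true, W, W),  W = tup(a, W, e).
Delete trivial equation true = true.
Bind A := tup(true, W, W); no other remaining equation mentions A. Substituting into the earlier bindings gives L := g(tup(tup(true, W, W), W, tup(true, W, W))), R := op(tup(W, a, tup(true, W, W)), tup(g(tup(tup(true, W, W), W, tup(true, W, W))), 1, true)).
Occurs check fails: W occurs in tup(a, W, e); the equation W = tup(a, W, e) has no finite solution.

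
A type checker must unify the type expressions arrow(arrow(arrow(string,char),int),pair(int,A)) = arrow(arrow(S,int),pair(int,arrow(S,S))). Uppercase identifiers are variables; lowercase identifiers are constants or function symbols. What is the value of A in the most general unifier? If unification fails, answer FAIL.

arrow(arrow(string,char),arrow(string,char))

Decompose arrow/2: arrow(arrow(string,char),int) = arrow(S,int),  pair(int,A) = pair(int,arrow(S,S)).
Decompose arrow/2: arrow(string,char) = S,  int = int.
Bind S := arrow(string,char); substituting into the one remaining equation that mentions S gives: pair(int,A) = pair(int,arrow(arrow(string,char),arrow(string,char))).
Delete trivial equation int = int.
Decompose pair/2: int = int,  A = arrow(arrow(string,char),arrow(string,char)).
Delete trivial equation int = int.
Bind A := arrow(arrow(string,char),arrow(string,char)).
MGU = { S ↦ arrow(string,char), A ↦ arrow(arrow(string,char),arrow(string,char)) }, so A ↦ arrow(arrow(string,char),arrow(string,char)).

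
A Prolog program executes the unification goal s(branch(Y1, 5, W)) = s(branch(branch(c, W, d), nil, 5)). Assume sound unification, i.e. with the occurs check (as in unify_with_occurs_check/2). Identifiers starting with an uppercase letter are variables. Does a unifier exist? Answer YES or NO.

Decompose s/1: branch(Y1, 5, W) = branch(branch(c, W, d), nil, 5).
Decompose branch/3: Y1 = branch(c, W, d),  5 = nil,  W = 5.
Bind Y1 := branch(c, W, d); no other remaining equation mentions Y1.
Clash: constants 5 and nil differ; no unifier exists.

NO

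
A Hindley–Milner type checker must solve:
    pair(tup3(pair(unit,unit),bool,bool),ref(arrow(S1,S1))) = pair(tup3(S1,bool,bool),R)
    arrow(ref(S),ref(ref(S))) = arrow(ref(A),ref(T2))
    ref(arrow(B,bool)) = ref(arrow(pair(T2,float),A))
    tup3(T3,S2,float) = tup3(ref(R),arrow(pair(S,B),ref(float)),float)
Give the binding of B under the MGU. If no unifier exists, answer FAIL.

Decompose pair/2: tup3(pair(unit,unit),bool,bool) = tup3(S1,bool,bool),  ref(arrow(S1,S1)) = R.
Decompose tup3/3: pair(unit,unit) = S1,  bool = bool,  bool = bool.
Bind S1 := pair(unit,unit); substituting into the one remaining equation that mentions S1 gives: ref(arrow(pair(unit,unit),pair(unit,unit))) = R.
Delete trivial equation bool = bool.
Delete trivial equation bool = bool.
Bind R := ref(arrow(pair(unit,unit),pair(unit,unit))); substituting into the one remaining equation that mentions R gives: tup3(T3,S2,float) = tup3(ref(ref(arrow(pair(unit,unit),pair(unit,unit)))),arrow(pair(S,B),ref(float)),float).
Decompose arrow/2: ref(S) = ref(A),  ref(ref(S)) = ref(T2).
Decompose ref/1: S = A.
Bind S := A; substituting into the 2 remaining equations that mention S gives: ref(ref(A)) = ref(T2),  tup3(T3,S2,float) = tup3(ref(ref(arrow(pair(unit,unit),pair(unit,unit)))),arrow(pair(A,B),ref(float)),float).
Decompose ref/1: ref(A) = T2.
Bind T2 := ref(A); substituting into the one remaining equation that mentions T2 gives: ref(arrow(B,bool)) = ref(arrow(pair(ref(A),float),A)).
Decompose ref/1: arrow(B,bool) = arrow(pair(ref(A),float),A).
Decompose arrow/2: B = pair(ref(A),float),  bool = A.
Bind B := pair(ref(A),float); substituting into the one remaining equation that mentions B gives: tup3(T3,S2,float) = tup3(ref(ref(arrow(pair(unit,unit),pair(unit,unit)))),arrow(pair(A,pair(ref(A),float)),ref(float)),float).
Bind A := bool; substituting into the remaining equation gives: tup3(T3,S2,float) = tup3(ref(ref(arrow(pair(unit,unit),pair(unit,unit)))),arrow(pair(bool,pair(ref(bool),float)),ref(float)),float). Substituting into the earlier bindings gives S := bool, T2 := ref(bool), B := pair(ref(bool),float).
Decompose tup3/3: T3 = ref(ref(arrow(pair(unit,unit),pair(unit,unit)))),  S2 = arrow(pair(bool,pair(ref(bool),float)),ref(float)),  float = float.
Bind T3 := ref(ref(arrow(pair(unit,unit),pair(unit,unit)))); no other remaining equation mentions T3.
Bind S2 := arrow(pair(bool,pair(ref(bool),float)),ref(float)); no other remaining equation mentions S2.
Delete trivial equation float = float.
MGU = { S1 ↦ pair(unit,unit), R ↦ ref(arrow(pair(unit,unit),pair(unit,unit))), S ↦ bool, T2 ↦ ref(bool), B ↦ pair(ref(bool),float), A ↦ bool, T3 ↦ ref(ref(arrow(pair(unit,unit),pair(unit,unit)))), S2 ↦ arrow(pair(bool,pair(ref(bool),float)),ref(float)) }, so B ↦ pair(ref(bool),float).

pair(ref(bool),float)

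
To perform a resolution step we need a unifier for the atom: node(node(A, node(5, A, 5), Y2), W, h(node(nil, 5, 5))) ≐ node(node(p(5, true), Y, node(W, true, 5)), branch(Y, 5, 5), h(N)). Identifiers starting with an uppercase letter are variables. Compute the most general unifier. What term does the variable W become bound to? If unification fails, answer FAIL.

Decompose node/3: node(A, node(5, A, 5), Y2) ≐ node(p(5, true), Y, node(W, true, 5)),  W ≐ branch(Y, 5, 5),  h(node(nil, 5, 5)) ≐ h(N).
Decompose node/3: A ≐ p(5, true),  node(5, A, 5) ≐ Y,  Y2 ≐ node(W, true, 5).
Bind A := p(5, true); substituting into the one remaining equation that mentions A gives: node(5, p(5, true), 5) ≐ Y.
Bind Y := node(5, p(5, true), 5); substituting into the one remaining equation that mentions Y gives: W ≐ branch(node(5, p(5, true), 5), 5, 5).
Bind Y2 := node(W, true, 5); no other remaining equation mentions Y2.
Bind W := branch(node(5, p(5, true), 5), 5, 5); no other remaining equation mentions W. Substituting into the earlier binding gives Y2 := node(branch(node(5, p(5, true), 5), 5, 5), true, 5).
Decompose h/1: node(nil, 5, 5) ≐ N.
Bind N := node(nil, 5, 5).
MGU = { A -> p(5, true), Y -> node(5, p(5, true), 5), Y2 -> node(branch(node(5, p(5, true), 5), 5, 5), true, 5), W -> branch(node(5, p(5, true), 5), 5, 5), N -> node(nil, 5, 5) }, so W -> branch(node(5, p(5, true), 5), 5, 5).

branch(node(5, p(5, true), 5), 5, 5)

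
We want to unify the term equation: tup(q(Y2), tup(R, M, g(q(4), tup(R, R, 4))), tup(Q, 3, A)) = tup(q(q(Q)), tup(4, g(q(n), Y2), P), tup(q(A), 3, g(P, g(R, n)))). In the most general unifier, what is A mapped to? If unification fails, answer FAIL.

Decompose tup/3: q(Y2) = q(q(Q)),  tup(R, M, g(q(4), tup(R, R, 4))) = tup(4, g(q(n), Y2), P),  tup(Q, 3, A) = tup(q(A), 3, g(P, g(R, n))).
Decompose q/1: Y2 = q(Q).
Bind Y2 := q(Q); substituting into the one remaining equation that mentions Y2 gives: tup(R, M, g(q(4), tup(R, R, 4))) = tup(4, g(q(n), q(Q)), P).
Decompose tup/3: R = 4,  M = g(q(n), q(Q)),  g(q(4), tup(R, R, 4)) = P.
Bind R := 4; substituting into the 2 remaining equations that mention R gives: g(q(4), tup(4, 4, 4)) = P,  tup(Q, 3, A) = tup(q(A), 3, g(P, g(4, n))).
Bind M := g(q(n), q(Q)); no other remaining equation mentions M.
Bind P := g(q(4), tup(4, 4, 4)); substituting into the remaining equation gives: tup(Q, 3, A) = tup(q(A), 3, g(g(q(4), tup(4, 4, 4)), g(4, n))).
Decompose tup/3: Q = q(A),  3 = 3,  A = g(g(q(4), tup(4, 4, 4)), g(4, n)).
Bind Q := q(A); no other remaining equation mentions Q. Substituting into the earlier bindings gives Y2 := q(q(A)), M := g(q(n), q(q(A))).
Delete trivial equation 3 = 3.
Bind A := g(g(q(4), tup(4, 4, 4)), g(4, n)). Substituting into the earlier bindings gives Y2 := q(q(g(g(q(4), tup(4, 4, 4)), g(4, n)))), M := g(q(n), q(q(g(g(q(4), tup(4, 4, 4)), g(4, n))))), Q := q(g(g(q(4), tup(4, 4, 4)), g(4, n))).
MGU = { Y2 := q(q(g(g(q(4), tup(4, 4, 4)), g(4, n)))), R := 4, M := g(q(n), q(q(g(g(q(4), tup(4, 4, 4)), g(4, n))))), P := g(q(4), tup(4, 4, 4)), Q := q(g(g(q(4), tup(4, 4, 4)), g(4, n))), A := g(g(q(4), tup(4, 4, 4)), g(4, n)) }, so A := g(g(q(4), tup(4, 4, 4)), g(4, n)).

g(g(q(4), tup(4, 4, 4)), g(4, n))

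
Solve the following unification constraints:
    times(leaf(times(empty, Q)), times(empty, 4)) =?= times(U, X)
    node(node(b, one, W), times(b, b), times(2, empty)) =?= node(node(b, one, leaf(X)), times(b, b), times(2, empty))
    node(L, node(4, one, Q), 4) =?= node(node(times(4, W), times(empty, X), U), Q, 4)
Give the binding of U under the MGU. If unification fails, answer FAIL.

Decompose times/2: leaf(times(empty, Q)) =?= U,  times(empty, 4) =?= X.
Bind U := leaf(times(empty, Q)); substituting into the one remaining equation that mentions U gives: node(L, node(4, one, Q), 4) =?= node(node(times(4, W), times(empty, X), leaf(times(empty, Q))), Q, 4).
Bind X := times(empty, 4); substituting into the remaining equations gives: node(node(b, one, W), times(b, b), times(2, empty)) =?= node(node(b, one, leaf(times(empty, 4))), times(b, b), times(2, empty)),  node(L, node(4, one, Q), 4) =?= node(node(times(4, W), times(empty, times(empty, 4)), leaf(times(empty, Q))), Q, 4).
Decompose node/3: node(b, one, W) =?= node(b, one, leaf(times(empty, 4))),  times(b, b) =?= times(b, b),  times(2, empty) =?= times(2, empty).
Decompose node/3: b =?= b,  one =?= one,  W =?= leaf(times(empty, 4)).
Delete trivial equation b =?= b.
Delete trivial equation one =?= one.
Bind W := leaf(times(empty, 4)); substituting into the one remaining equation that mentions W gives: node(L, node(4, one, Q), 4) =?= node(node(times(4, leaf(times(empty, 4))), times(empty, times(empty, 4)), leaf(times(empty, Q))), Q, 4).
Delete trivial equation times(b, b) =?= times(b, b).
Delete trivial equation times(2, empty) =?= times(2, empty).
Decompose node/3: L =?= node(times(4, leaf(times(empty, 4))), times(empty, times(empty, 4)), leaf(times(empty, Q))),  node(4, one, Q) =?= Q,  4 =?= 4.
Bind L := node(times(4, leaf(times(empty, 4))), times(empty, times(empty, 4)), leaf(times(empty, Q))); no other remaining equation mentions L.
Occurs check fails: Q occurs in node(4, one, Q); the equation Q =?= node(4, one, Q) has no finite solution.

FAIL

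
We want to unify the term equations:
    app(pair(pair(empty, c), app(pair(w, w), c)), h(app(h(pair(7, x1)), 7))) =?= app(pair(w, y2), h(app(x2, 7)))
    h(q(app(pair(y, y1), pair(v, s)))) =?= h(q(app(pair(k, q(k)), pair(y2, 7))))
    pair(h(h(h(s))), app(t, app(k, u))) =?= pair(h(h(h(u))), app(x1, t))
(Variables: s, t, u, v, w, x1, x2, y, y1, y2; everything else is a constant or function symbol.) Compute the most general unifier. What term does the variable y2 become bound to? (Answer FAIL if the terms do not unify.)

Decompose app/2: pair(pair(empty, c), app(pair(w, w), c)) =?= pair(w, y2),  h(app(h(pair(7, x1)), 7)) =?= h(app(x2, 7)).
Decompose pair/2: pair(empty, c) =?= w,  app(pair(w, w), c) =?= y2.
Bind w := pair(empty, c); substituting into the one remaining equation that mentions w gives: app(pair(pair(empty, c), pair(empty, c)), c) =?= y2.
Bind y2 := app(pair(pair(empty, c), pair(empty, c)), c); substituting into the one remaining equation that mentions y2 gives: h(q(app(pair(y, y1), pair(v, s)))) =?= h(q(app(pair(k, q(k)), pair(app(pair(pair(empty, c), pair(empty, c)), c), 7)))).
Decompose h/1: app(h(pair(7, x1)), 7) =?= app(x2, 7).
Decompose app/2: h(pair(7, x1)) =?= x2,  7 =?= 7.
Bind x2 := h(pair(7, x1)); no other remaining equation mentions x2.
Delete trivial equation 7 =?= 7.
Decompose h/1: q(app(pair(y, y1), pair(v, s))) =?= q(app(pair(k, q(k)), pair(app(pair(pair(empty, c), pair(empty, c)), c), 7))).
Decompose q/1: app(pair(y, y1), pair(v, s)) =?= app(pair(k, q(k)), pair(app(pair(pair(empty, c), pair(empty, c)), c), 7)).
Decompose app/2: pair(y, y1) =?= pair(k, q(k)),  pair(v, s) =?= pair(app(pair(pair(empty, c), pair(empty, c)), c), 7).
Decompose pair/2: y =?= k,  y1 =?= q(k).
Bind y := k; no other remaining equation mentions y.
Bind y1 := q(k); no other remaining equation mentions y1.
Decompose pair/2: v =?= app(pair(pair(empty, c), pair(empty, c)), c),  s =?= 7.
Bind v := app(pair(pair(empty, c), pair(empty, c)), c); no other remaining equation mentions v.
Bind s := 7; substituting into the remaining equation gives: pair(h(h(h(7))), app(t, app(k, u))) =?= pair(h(h(h(u))), app(x1, t)).
Decompose pair/2: h(h(h(7))) =?= h(h(h(u))),  app(t, app(k, u)) =?= app(x1, t).
Decompose h/1: h(h(7)) =?= h(h(u)).
Decompose h/1: h(7) =?= h(u).
Decompose h/1: 7 =?= u.
Bind u := 7; substituting into the remaining equation gives: app(t, app(k, 7)) =?= app(x1, t).
Decompose app/2: t =?= x1,  app(k, 7) =?= t.
Bind t := x1; substituting into the remaining equation gives: app(k, 7) =?= x1.
Bind x1 := app(k, 7). Substituting into the earlier bindings gives x2 := h(pair(7, app(k, 7))), t := app(k, 7).
MGU = { w := pair(empty, c), y2 := app(pair(pair(empty, c), pair(empty, c)), c), x2 := h(pair(7, app(k, 7))), y := k, y1 := q(k), v := app(pair(pair(empty, c), pair(empty, c)), c), s := 7, u := 7, t := app(k, 7), x1 := app(k, 7) }, so y2 := app(pair(pair(empty, c), pair(empty, c)), c).

app(pair(pair(empty, c), pair(empty, c)), c)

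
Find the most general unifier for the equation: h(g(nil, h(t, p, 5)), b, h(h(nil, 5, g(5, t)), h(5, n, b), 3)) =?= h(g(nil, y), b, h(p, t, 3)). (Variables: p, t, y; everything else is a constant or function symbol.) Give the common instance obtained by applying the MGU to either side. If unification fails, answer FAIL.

h(g(nil, h(h(5, n, b), h(nil, 5, g(5, h(5, n, b))), 5)), b, h(h(nil, 5, g(5, h(5, n, b))), h(5, n, b), 3))

Decompose h/3: g(nil, h(t, p, 5)) =?= g(nil, y),  b =?= b,  h(h(nil, 5, g(5, t)), h(5, n, b), 3) =?= h(p, t, 3).
Decompose g/2: nil =?= nil,  h(t, p, 5) =?= y.
Delete trivial equation nil =?= nil.
Bind y := h(t, p, 5); no other remaining equation mentions y.
Delete trivial equation b =?= b.
Decompose h/3: h(nil, 5, g(5, t)) =?= p,  h(5, n, b) =?= t,  3 =?= 3.
Bind p := h(nil, 5, g(5, t)); no other remaining equation mentions p. Substituting into the earlier binding gives y := h(t, h(nil, 5, g(5, t)), 5).
Bind t := h(5, n, b); no other remaining equation mentions t. Substituting into the earlier bindings gives y := h(h(5, n, b), h(nil, 5, g(5, h(5, n, b))), 5), p := h(nil, 5, g(5, h(5, n, b))).
Delete trivial equation 3 =?= 3.
Applying the MGU to either side gives h(g(nil, h(h(5, n, b), h(nil, 5, g(5, h(5, n, b))), 5)), b, h(h(nil, 5, g(5, h(5, n, b))), h(5, n, b), 3)).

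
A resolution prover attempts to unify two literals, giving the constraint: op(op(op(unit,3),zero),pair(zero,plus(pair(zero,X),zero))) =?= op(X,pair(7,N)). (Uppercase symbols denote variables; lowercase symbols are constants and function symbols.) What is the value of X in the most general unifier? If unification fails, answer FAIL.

Decompose op/2: op(op(unit,3),zero) =?= X,  pair(zero,plus(pair(zero,X),zero)) =?= pair(7,N).
Bind X := op(op(unit,3),zero); substituting into the remaining equation gives: pair(zero,plus(pair(zero,op(op(unit,3),zero)),zero)) =?= pair(7,N).
Decompose pair/2: zero =?= 7,  plus(pair(zero,op(op(unit,3),zero)),zero) =?= N.
Clash: constants zero and 7 differ; no unifier exists.

FAIL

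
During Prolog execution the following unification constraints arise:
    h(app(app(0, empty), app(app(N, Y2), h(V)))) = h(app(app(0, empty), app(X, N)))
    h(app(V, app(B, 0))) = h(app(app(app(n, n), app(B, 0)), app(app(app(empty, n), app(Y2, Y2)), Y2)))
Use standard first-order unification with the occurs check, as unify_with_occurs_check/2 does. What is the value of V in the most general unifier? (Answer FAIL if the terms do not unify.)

app(app(n, n), app(app(app(empty, n), app(0, 0)), 0))

Decompose h/1: app(app(0, empty), app(app(N, Y2), h(V))) = app(app(0, empty), app(X, N)).
Decompose app/2: app(0, empty) = app(0, empty),  app(app(N, Y2), h(V)) = app(X, N).
Delete trivial equation app(0, empty) = app(0, empty).
Decompose app/2: app(N, Y2) = X,  h(V) = N.
Bind X := app(N, Y2); no other remaining equation mentions X.
Bind N := h(V); no other remaining equation mentions N. Substituting into the earlier binding gives X := app(h(V), Y2).
Decompose h/1: app(V, app(B, 0)) = app(app(app(n, n), app(B, 0)), app(app(app(empty, n), app(Y2, Y2)), Y2)).
Decompose app/2: V = app(app(n, n), app(B, 0)),  app(B, 0) = app(app(app(empty, n), app(Y2, Y2)), Y2).
Bind V := app(app(n, n), app(B, 0)); no other remaining equation mentions V. Substituting into the earlier bindings gives X := app(h(app(app(n, n), app(B, 0))), Y2), N := h(app(app(n, n), app(B, 0))).
Decompose app/2: B = app(app(empty, n), app(Y2, Y2)),  0 = Y2.
Bind B := app(app(empty, n), app(Y2, Y2)); no other remaining equation mentions B. Substituting into the earlier bindings gives X := app(h(app(app(n, n), app(app(app(empty, n), app(Y2, Y2)), 0))), Y2), N := h(app(app(n, n), app(app(app(empty, n), app(Y2, Y2)), 0))), V := app(app(n, n), app(app(app(empty, n), app(Y2, Y2)), 0)).
Bind Y2 := 0. Substituting into the earlier bindings gives X := app(h(app(app(n, n), app(app(app(empty, n), app(0, 0)), 0))), 0), N := h(app(app(n, n), app(app(app(empty, n), app(0, 0)), 0))), V := app(app(n, n), app(app(app(empty, n), app(0, 0)), 0)), B := app(app(empty, n), app(0, 0)).
MGU = { X -> app(h(app(app(n, n), app(app(app(empty, n), app(0, 0)), 0))), 0), N -> h(app(app(n, n), app(app(app(empty, n), app(0, 0)), 0))), V -> app(app(n, n), app(app(app(empty, n), app(0, 0)), 0)), B -> app(app(empty, n), app(0, 0)), Y2 -> 0 }, so V -> app(app(n, n), app(app(app(empty, n), app(0, 0)), 0)).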